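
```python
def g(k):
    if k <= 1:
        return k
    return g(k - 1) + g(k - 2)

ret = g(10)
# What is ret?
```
Call trace (a repeated sub-call is expanded the first time; later identical calls just restate its return value):
g(k=10)
  g(k=9)
    g(k=8)
      g(k=7)
        g(k=6)
          g(k=5)
            g(k=4)
              g(k=3)
                g(k=2)
                  g(k=1)
                  -> return 1
                  g(k=0)
                  -> return 0
                -> return 1
                g(k=1)
                -> return 1
              -> return 2
              g(k=2) -> return 1  (same call as traced above)
            -> return 3
            g(k=3) -> return 2  (same call as traced above)
          -> return 5
          g(k=4) -> return 3  (same call as traced above)
        -> return 8
        g(k=5) -> return 5  (same call as traced above)
      -> return 13
      g(k=6) -> return 8  (same call as traced above)
    -> return 21
    g(k=7) -> return 13  (same call as traced above)
  -> return 34
  g(k=8) -> return 21  (same call as traced above)
-> return 55

Final answer: 55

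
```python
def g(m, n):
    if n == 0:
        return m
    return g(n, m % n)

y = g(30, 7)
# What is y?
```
Call trace:
g(m=30, n=7)
  g(m=7, n=2)
    g(m=2, n=1)
      g(m=1, n=0)
      -> return 1
    -> return 1
  -> return 1
-> return 1

Final answer: 1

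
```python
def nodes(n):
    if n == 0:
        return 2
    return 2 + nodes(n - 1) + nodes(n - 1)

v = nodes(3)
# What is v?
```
Call trace (a repeated sub-call is expanded the first time; later identical calls just restate its return value):
nodes(n=3)
  nodes(n=2)
    nodes(n=1)
      nodes(n=0)
      -> return 2
      nodes(n=0)
      -> return 2
    -> return 6
    nodes(n=1) -> return 6  (same call as traced above)
  -> return 14
  nodes(n=2) -> return 14  (same call as traced above)
-> return 30

Final answer: 30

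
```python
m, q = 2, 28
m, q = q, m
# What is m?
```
Trace:
  m=2, q=28
  m=28, q=2

Final answer: 28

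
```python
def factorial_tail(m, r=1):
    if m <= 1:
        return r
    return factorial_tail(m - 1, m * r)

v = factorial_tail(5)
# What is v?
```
Call trace:
factorial_tail(m=5, r=1)
  factorial_tail(m=4, r=5)
    factorial_tail(m=3, r=20)
      factorial_tail(m=2, r=60)
        factorial_tail(m=1, r=120)
        -> return 120
      -> return 120
    -> return 120
  -> return 120
-> return 120

Final answer: 120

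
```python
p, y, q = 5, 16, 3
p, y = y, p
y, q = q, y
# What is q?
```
Trace:
  p=5, y=16, q=3
  p=16, y=5, q=3
  p=16, y=3, q=5

Final answer: 5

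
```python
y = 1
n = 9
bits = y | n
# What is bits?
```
Trace:
  y=1
  y=1, n=9
  y=1, n=9, bits=9

Final answer: 9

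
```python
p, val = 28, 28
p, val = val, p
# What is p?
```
Trace:
  p=28, val=28
  p=28, val=28

Final answer: 28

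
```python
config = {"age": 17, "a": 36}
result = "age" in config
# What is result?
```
Trace:
  config={'age': 17, 'a': 36}
  config={'age': 17, 'a': 36}, result=True

Final answer: True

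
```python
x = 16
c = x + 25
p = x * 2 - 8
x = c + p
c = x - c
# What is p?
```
Trace:
  x=16
  x=16, c=41
  x=16, c=41, p=24
  x=65, c=41, p=24
  x=65, c=24, p=24

Final answer: 24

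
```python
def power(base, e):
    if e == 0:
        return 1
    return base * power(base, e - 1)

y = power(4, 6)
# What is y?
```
Call trace:
power(base=4, e=6)
  power(base=4, e=5)
    power(base=4, e=4)
      power(base=4, e=3)
        power(base=4, e=2)
          power(base=4, e=1)
            power(base=4, e=0)
            -> return 1
          -> return 4
        -> return 16
      -> return 64
    -> return 256
  -> return 1024
-> return 4096

Final answer: 4096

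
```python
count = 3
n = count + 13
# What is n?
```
Trace:
  count=3
  count=3, n=16

Final answer: 16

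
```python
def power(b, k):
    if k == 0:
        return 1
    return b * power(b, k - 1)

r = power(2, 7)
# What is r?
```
Call trace:
power(b=2, k=7)
  power(b=2, k=6)
    power(b=2, k=5)
      power(b=2, k=4)
        power(b=2, k=3)
          power(b=2, k=2)
            power(b=2, k=1)
              power(b=2, k=0)
              -> return 1
            -> return 2
          -> return 4
        -> return 8
      -> return 16
    -> return 32
  -> return 64
-> return 128

Final answer: 128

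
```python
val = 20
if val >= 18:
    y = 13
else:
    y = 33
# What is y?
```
Trace:
  val=20
  val=20, y=13

Final answer: 13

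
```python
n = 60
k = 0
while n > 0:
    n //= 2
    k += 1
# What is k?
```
Trace:
  n=60
  n=60, k=0
  n=30, k=1
  n=15, k=2
  n=7, k=3
  n=3, k=4
  n=1, k=5
  n=0, k=6

Final answer: 6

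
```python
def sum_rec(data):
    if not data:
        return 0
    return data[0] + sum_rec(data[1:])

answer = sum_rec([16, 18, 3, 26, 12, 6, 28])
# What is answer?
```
Call trace:
sum_rec(data=[16, 18, 3, 26, 12, 6, 28])
  sum_rec(data=[18, 3, 26, 12, 6, 28])
    sum_rec(data=[3, 26, 12, 6, 28])
      sum_rec(data=[26, 12, 6, 28])
        sum_rec(data=[12, 6, 28])
          sum_rec(data=[6, 28])
            sum_rec(data=[28])
              sum_rec(data=[])
              -> return 0
            -> return 28
          -> return 34
        -> return 46
      -> return 72
    -> return 75
  -> return 93
-> return 109

Final answer: 109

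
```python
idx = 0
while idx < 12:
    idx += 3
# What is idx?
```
Trace:
  idx=0
  idx=3
  idx=6
  idx=9
  idx=12

Final answer: 12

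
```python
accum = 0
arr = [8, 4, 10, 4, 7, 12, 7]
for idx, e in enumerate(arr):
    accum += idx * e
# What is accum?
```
Trace:
  accum=0
  accum=0, idx=0, e=8
  accum=4, idx=1, e=4
  accum=24, idx=2, e=10
  accum=36, idx=3, e=4
  accum=64, idx=4, e=7
  accum=124, idx=5, e=12
  accum=166, idx=6, e=7

Final answer: 166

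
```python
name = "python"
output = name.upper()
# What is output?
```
Trace:
  name='python'
  name='python', output='PYTHON'

Final answer: 'PYTHON'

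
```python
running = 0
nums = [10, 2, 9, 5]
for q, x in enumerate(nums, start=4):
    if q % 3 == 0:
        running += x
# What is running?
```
Trace:
  running=0
  running=0, q=4, x=10
  running=0, q=5, x=2
  running=9, q=6, x=9
  running=9, q=7, x=5

Final answer: 9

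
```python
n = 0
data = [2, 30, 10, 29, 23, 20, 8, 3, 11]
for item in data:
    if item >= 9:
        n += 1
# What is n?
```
Trace:
  n=0
  n=0, item=2
  n=1, item=30
  n=2, item=10
  n=3, item=29
  n=4, item=23
  n=5, item=20
  n=5, item=8
  n=5, item=3
  n=6, item=11

Final answer: 6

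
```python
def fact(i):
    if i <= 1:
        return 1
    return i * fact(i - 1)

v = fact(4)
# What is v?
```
Call trace:
fact(i=4)
  fact(i=3)
    fact(i=2)
      fact(i=1)
      -> return 1
    -> return 2
  -> return 6
-> return 24

Final answer: 24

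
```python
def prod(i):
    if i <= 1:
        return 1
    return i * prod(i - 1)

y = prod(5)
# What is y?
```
Call trace:
prod(i=5)
  prod(i=4)
    prod(i=3)
      prod(i=2)
        prod(i=1)
        -> return 1
      -> return 2
    -> return 6
  -> return 24
-> return 120

Final answer: 120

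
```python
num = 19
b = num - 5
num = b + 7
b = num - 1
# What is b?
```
Trace:
  num=19
  num=19, b=14
  num=21, b=14
  num=21, b=20

Final answer: 20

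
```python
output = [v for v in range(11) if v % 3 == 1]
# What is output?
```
Trace:
  v=0
  v=1
  v=2
  v=3
  v=4
  v=5
  v=6
  v=7
  v=8
  v=9
  v=10
  output=[1, 4, 7, 10]

Final answer: [1, 4, 7, 10]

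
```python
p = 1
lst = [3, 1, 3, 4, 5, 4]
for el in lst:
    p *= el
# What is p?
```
Trace:
  p=1
  p=3, el=3
  p=3, el=1
  p=9, el=3
  p=36, el=4
  p=180, el=5
  p=720, el=4

Final answer: 720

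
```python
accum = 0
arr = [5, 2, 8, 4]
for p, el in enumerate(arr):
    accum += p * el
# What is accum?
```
Trace:
  accum=0
  accum=0, p=0, el=5
  accum=2, p=1, el=2
  accum=18, p=2, el=8
  accum=30, p=3, el=4

Final answer: 30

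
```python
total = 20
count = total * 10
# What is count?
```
Trace:
  total=20
  total=20, count=200

Final answer: 200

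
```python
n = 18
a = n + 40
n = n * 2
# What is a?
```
Trace:
  n=18
  n=18, a=58
  n=36, a=58

Final answer: 58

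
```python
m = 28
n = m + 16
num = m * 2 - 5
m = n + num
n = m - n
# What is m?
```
Trace:
  m=28
  m=28, n=44
  m=28, n=44, num=51
  m=95, n=44, num=51
  m=95, n=51, num=51

Final answer: 95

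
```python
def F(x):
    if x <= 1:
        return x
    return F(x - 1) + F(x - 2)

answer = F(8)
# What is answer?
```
Call trace (a repeated sub-call is expanded the first time; later identical calls just restate its return value):
F(x=8)
  F(x=7)
    F(x=6)
      F(x=5)
        F(x=4)
          F(x=3)
            F(x=2)
              F(x=1)
              -> return 1
              F(x=0)
              -> return 0
            -> return 1
            F(x=1)
            -> return 1
          -> return 2
          F(x=2) -> return 1  (same call as traced above)
        -> return 3
        F(x=3) -> return 2  (same call as traced above)
      -> return 5
      F(x=4) -> return 3  (same call as traced above)
    -> return 8
    F(x=5) -> return 5  (same call as traced above)
  -> return 13
  F(x=6) -> return 8  (same call as traced above)
-> return 21

Final answer: 21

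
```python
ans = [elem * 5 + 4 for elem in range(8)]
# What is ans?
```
Trace:
  elem=0
  elem=1
  elem=2
  elem=3
  elem=4
  elem=5
  elem=6
  elem=7
  ans=[4, 9, 14, 19, 24, 29, 34, 39]

Final answer: [4, 9, 14, 19, 24, 29, 34, 39]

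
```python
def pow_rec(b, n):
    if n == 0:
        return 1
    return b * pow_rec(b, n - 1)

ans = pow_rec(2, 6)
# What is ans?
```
Call trace:
pow_rec(b=2, n=6)
  pow_rec(b=2, n=5)
    pow_rec(b=2, n=4)
      pow_rec(b=2, n=3)
        pow_rec(b=2, n=2)
          pow_rec(b=2, n=1)
            pow_rec(b=2, n=0)
            -> return 1
          -> return 2
        -> return 4
      -> return 8
    -> return 16
  -> return 32
-> return 64

Final answer: 64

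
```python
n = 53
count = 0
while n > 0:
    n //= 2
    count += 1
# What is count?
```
Trace:
  n=53
  n=53, count=0
  n=26, count=1
  n=13, count=2
  n=6, count=3
  n=3, count=4
  n=1, count=5
  n=0, count=6

Final answer: 6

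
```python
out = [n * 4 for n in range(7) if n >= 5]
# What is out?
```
Trace:
  n=0
  n=1
  n=2
  n=3
  n=4
  n=5
  n=6
  out=[20, 24]

Final answer: [20, 24]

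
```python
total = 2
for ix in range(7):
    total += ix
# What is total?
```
Trace:
  total=2
  total=2, ix=0
  total=3, ix=1
  total=5, ix=2
  total=8, ix=3
  total=12, ix=4
  total=17, ix=5
  total=23, ix=6

Final answer: 23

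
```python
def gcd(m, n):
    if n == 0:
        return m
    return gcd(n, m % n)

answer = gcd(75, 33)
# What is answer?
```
Call trace:
gcd(m=75, n=33)
  gcd(m=33, n=9)
    gcd(m=9, n=6)
      gcd(m=6, n=3)
        gcd(m=3, n=0)
        -> return 3
      -> return 3
    -> return 3
  -> return 3
-> return 3

Final answer: 3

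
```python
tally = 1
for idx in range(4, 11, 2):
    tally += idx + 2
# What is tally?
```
Trace:
  tally=1
  tally=7, idx=4
  tally=15, idx=6
  tally=25, idx=8
  tally=37, idx=10

Final answer: 37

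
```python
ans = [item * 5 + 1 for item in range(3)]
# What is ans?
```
Trace:
  item=0
  item=1
  item=2
  ans=[1, 6, 11]

Final answer: [1, 6, 11]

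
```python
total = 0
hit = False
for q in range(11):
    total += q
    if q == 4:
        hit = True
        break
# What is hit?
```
Trace:
  total=0
  total=0, hit=False
  total=0, hit=False, q=0
  total=1, hit=False, q=1
  total=3, hit=False, q=2
  total=6, hit=False, q=3
  total=10, hit=True, q=4

Final answer: True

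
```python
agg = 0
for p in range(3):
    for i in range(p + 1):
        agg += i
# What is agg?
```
Trace:
  agg=0
  agg=0, p=0, i=0
  agg=0, p=1, i=0
  agg=1, p=1, i=1
  agg=1, p=2, i=0
  agg=2, p=2, i=1
  agg=4, p=2, i=2

Final answer: 4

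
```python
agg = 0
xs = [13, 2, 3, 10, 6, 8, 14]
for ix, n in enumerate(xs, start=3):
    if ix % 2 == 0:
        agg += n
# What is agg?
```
Trace:
  agg=0
  agg=0, ix=3, n=13
  agg=2, ix=4, n=2
  agg=2, ix=5, n=3
  agg=12, ix=6, n=10
  agg=12, ix=7, n=6
  agg=20, ix=8, n=8
  agg=20, ix=9, n=14

Final answer: 20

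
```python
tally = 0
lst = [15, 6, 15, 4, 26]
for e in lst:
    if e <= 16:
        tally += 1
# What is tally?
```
Trace:
  tally=0
  tally=1, e=15
  tally=2, e=6
  tally=3, e=15
  tally=4, e=4
  tally=4, e=26

Final answer: 4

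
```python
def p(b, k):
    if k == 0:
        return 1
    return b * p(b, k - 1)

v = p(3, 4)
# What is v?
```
Call trace:
p(b=3, k=4)
  p(b=3, k=3)
    p(b=3, k=2)
      p(b=3, k=1)
        p(b=3, k=0)
        -> return 1
      -> return 3
    -> return 9
  -> return 27
-> return 81

Final answer: 81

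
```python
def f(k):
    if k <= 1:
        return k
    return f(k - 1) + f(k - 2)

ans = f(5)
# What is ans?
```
Call trace (a repeated sub-call is expanded the first time; later identical calls just restate its return value):
f(k=5)
  f(k=4)
    f(k=3)
      f(k=2)
        f(k=1)
        -> return 1
        f(k=0)
        -> return 0
      -> return 1
      f(k=1)
      -> return 1
    -> return 2
    f(k=2) -> return 1  (same call as traced above)
  -> return 3
  f(k=3) -> return 2  (same call as traced above)
-> return 5

Final answer: 5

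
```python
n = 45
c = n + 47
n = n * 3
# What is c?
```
Trace:
  n=45
  n=45, c=92
  n=135, c=92

Final answer: 92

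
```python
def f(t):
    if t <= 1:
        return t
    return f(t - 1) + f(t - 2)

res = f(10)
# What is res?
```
Call trace (a repeated sub-call is expanded the first time; later identical calls just restate its return value):
f(t=10)
  f(t=9)
    f(t=8)
      f(t=7)
        f(t=6)
          f(t=5)
            f(t=4)
              f(t=3)
                f(t=2)
                  f(t=1)
                  -> return 1
                  f(t=0)
                  -> return 0
                -> return 1
                f(t=1)
                -> return 1
              -> return 2
              f(t=2) -> return 1  (same call as traced above)
            -> return 3
            f(t=3) -> return 2  (same call as traced above)
          -> return 5
          f(t=4) -> return 3  (same call as traced above)
        -> return 8
        f(t=5) -> return 5  (same call as traced above)
      -> return 13
      f(t=6) -> return 8  (same call as traced above)
    -> return 21
    f(t=7) -> return 13  (same call as traced above)
  -> return 34
  f(t=8) -> return 21  (same call as traced above)
-> return 55

Final answer: 55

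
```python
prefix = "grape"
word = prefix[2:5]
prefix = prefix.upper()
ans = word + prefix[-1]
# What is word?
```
Trace:
  prefix='grape'
  prefix='grape', word='ape'
  prefix='GRAPE', word='ape'
  prefix='GRAPE', word='ape', ans='apeE'

Final answer: 'ape'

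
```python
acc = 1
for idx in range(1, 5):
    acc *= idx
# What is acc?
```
Trace:
  acc=1
  acc=1, idx=1
  acc=2, idx=2
  acc=6, idx=3
  acc=24, idx=4

Final answer: 24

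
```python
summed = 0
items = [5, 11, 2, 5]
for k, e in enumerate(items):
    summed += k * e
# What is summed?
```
Trace:
  summed=0
  summed=0, k=0, e=5
  summed=11, k=1, e=11
  summed=15, k=2, e=2
  summed=30, k=3, e=5

Final answer: 30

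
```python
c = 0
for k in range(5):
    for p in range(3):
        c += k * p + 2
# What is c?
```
Trace:
  c=0
  c=2, k=0, p=0
  c=4, k=0, p=1
  c=6, k=0, p=2
  c=8, k=1, p=0
  c=11, k=1, p=1
  c=15, k=1, p=2
  c=17, k=2, p=0
  c=21, k=2, p=1
  c=27, k=2, p=2
  c=29, k=3, p=0
  c=34, k=3, p=1
  c=42, k=3, p=2
  c=44, k=4, p=0
  c=50, k=4, p=1
  c=60, k=4, p=2

Final answer: 60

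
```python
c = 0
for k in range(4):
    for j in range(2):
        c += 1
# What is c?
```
Trace:
  c=0
  c=1, k=0, j=0
  c=2, k=0, j=1
  c=3, k=1, j=0
  c=4, k=1, j=1
  c=5, k=2, j=0
  c=6, k=2, j=1
  c=7, k=3, j=0
  c=8, k=3, j=1

Final answer: 8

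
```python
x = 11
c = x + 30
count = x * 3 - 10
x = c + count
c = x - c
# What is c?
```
Trace:
  x=11
  x=11, c=41
  x=11, c=41, count=23
  x=64, c=41, count=23
  x=64, c=23, count=23

Final answer: 23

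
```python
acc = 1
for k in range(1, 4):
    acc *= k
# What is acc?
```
Trace:
  acc=1
  acc=1, k=1
  acc=2, k=2
  acc=6, k=3

Final answer: 6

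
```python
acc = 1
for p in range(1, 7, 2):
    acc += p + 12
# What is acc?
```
Trace:
  acc=1
  acc=14, p=1
  acc=29, p=3
  acc=46, p=5

Final answer: 46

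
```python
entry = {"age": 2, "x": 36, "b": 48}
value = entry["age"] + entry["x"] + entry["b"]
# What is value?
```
Trace:
  entry={'age': 2, 'x': 36, 'b': 48}
  entry={'age': 2, 'x': 36, 'b': 48}, value=86

Final answer: 86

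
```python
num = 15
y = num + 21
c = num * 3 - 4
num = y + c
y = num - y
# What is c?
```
Trace:
  num=15
  num=15, y=36
  num=15, y=36, c=41
  num=77, y=36, c=41
  num=77, y=41, c=41

Final answer: 41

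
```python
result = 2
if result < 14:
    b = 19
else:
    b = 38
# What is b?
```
Trace:
  result=2
  result=2, b=19

Final answer: 19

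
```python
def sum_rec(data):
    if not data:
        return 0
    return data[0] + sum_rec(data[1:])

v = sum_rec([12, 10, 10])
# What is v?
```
Call trace:
sum_rec(data=[12, 10, 10])
  sum_rec(data=[10, 10])
    sum_rec(data=[10])
      sum_rec(data=[])
      -> return 0
    -> return 10
  -> return 20
-> return 32

Final answer: 32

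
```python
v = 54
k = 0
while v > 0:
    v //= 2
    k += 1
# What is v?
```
Trace:
  v=54
  v=54, k=0
  v=27, k=1
  v=13, k=2
  v=6, k=3
  v=3, k=4
  v=1, k=5
  v=0, k=6

Final answer: 0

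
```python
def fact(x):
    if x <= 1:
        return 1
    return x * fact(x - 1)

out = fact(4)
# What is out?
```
Call trace:
fact(x=4)
  fact(x=3)
    fact(x=2)
      fact(x=1)
      -> return 1
    -> return 2
  -> return 6
-> return 24

Final answer: 24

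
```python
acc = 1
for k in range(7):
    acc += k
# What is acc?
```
Trace:
  acc=1
  acc=1, k=0
  acc=2, k=1
  acc=4, k=2
  acc=7, k=3
  acc=11, k=4
  acc=16, k=5
  acc=22, k=6

Final answer: 22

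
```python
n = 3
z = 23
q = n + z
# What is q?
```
Trace:
  n=3
  n=3, z=23
  n=3, z=23, q=26

Final answer: 26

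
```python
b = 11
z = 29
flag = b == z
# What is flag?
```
Trace:
  b=11
  b=11, z=29
  b=11, z=29, flag=False

Final answer: False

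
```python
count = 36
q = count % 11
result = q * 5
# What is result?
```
Trace:
  count=36
  count=36, q=3
  count=36, q=3, result=15

Final answer: 15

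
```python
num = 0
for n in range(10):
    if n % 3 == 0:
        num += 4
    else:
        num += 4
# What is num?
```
Trace:
  num=0
  num=4, n=0
  num=8, n=1
  num=12, n=2
  num=16, n=3
  num=20, n=4
  num=24, n=5
  num=28, n=6
  num=32, n=7
  num=36, n=8
  num=40, n=9

Final answer: 40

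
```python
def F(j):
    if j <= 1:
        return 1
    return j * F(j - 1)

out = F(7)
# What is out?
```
Call trace:
F(j=7)
  F(j=6)
    F(j=5)
      F(j=4)
        F(j=3)
          F(j=2)
            F(j=1)
            -> return 1
          -> return 2
        -> return 6
      -> return 24
    -> return 120
  -> return 720
-> return 5040

Final answer: 5040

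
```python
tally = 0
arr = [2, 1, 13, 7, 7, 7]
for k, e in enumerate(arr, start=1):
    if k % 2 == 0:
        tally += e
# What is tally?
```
Trace:
  tally=0
  tally=0, k=1, e=2
  tally=1, k=2, e=1
  tally=1, k=3, e=13
  tally=8, k=4, e=7
  tally=8, k=5, e=7
  tally=15, k=6, e=7

Final answer: 15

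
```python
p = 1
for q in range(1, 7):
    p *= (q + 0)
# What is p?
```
Trace:
  p=1
  p=1, q=1
  p=2, q=2
  p=6, q=3
  p=24, q=4
  p=120, q=5
  p=720, q=6

Final answer: 720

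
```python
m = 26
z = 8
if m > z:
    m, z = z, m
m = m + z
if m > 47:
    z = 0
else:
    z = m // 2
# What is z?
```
Trace:
  m=26
  m=26, z=8
  m=8, z=26
  m=34, z=26
  m=34, z=17

Final answer: 17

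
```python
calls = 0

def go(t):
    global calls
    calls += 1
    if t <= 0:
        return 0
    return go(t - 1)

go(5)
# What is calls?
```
Call trace:
go(t=5)
  go(t=4)
    go(t=3)
      go(t=2)
        go(t=1)
          go(t=0)
          -> return 0
        -> return 0
      -> return 0
    -> return 0
  -> return 0
-> return 0

calls is incremented once per call. go is entered once for each t = 5, 4, 3, 2, 1, 0 (the t <= 0 call returns without recursing), i.e. 5 + 1 calls.
calls = 6

Final answer: 6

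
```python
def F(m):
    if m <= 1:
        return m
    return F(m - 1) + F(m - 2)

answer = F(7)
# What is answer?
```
Call trace (a repeated sub-call is expanded the first time; later identical calls just restate its return value):
F(m=7)
  F(m=6)
    F(m=5)
      F(m=4)
        F(m=3)
          F(m=2)
            F(m=1)
            -> return 1
            F(m=0)
            -> return 0
          -> return 1
          F(m=1)
          -> return 1
        -> return 2
        F(m=2) -> return 1  (same call as traced above)
      -> return 3
      F(m=3) -> return 2  (same call as traced above)
    -> return 5
    F(m=4) -> return 3  (same call as traced above)
  -> return 8
  F(m=5) -> return 5  (same call as traced above)
-> return 13

Final answer: 13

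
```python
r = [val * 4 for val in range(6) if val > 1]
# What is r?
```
Trace:
  val=0
  val=1
  val=2
  val=3
  val=4
  val=5
  r=[8, 12, 16, 20]

Final answer: [8, 12, 16, 20]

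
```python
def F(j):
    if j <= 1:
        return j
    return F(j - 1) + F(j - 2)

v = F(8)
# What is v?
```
Call trace (a repeated sub-call is expanded the first time; later identical calls just restate its return value):
F(j=8)
  F(j=7)
    F(j=6)
      F(j=5)
        F(j=4)
          F(j=3)
            F(j=2)
              F(j=1)
              -> return 1
              F(j=0)
              -> return 0
            -> return 1
            F(j=1)
            -> return 1
          -> return 2
          F(j=2) -> return 1  (same call as traced above)
        -> return 3
        F(j=3) -> return 2  (same call as traced above)
      -> return 5
      F(j=4) -> return 3  (same call as traced above)
    -> return 8
    F(j=5) -> return 5  (same call as traced above)
  -> return 13
  F(j=6) -> return 8  (same call as traced above)
-> return 21

Final answer: 21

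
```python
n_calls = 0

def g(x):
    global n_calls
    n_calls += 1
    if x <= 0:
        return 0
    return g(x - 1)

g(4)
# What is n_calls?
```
Call trace:
g(x=4)
  g(x=3)
    g(x=2)
      g(x=1)
        g(x=0)
        -> return 0
      -> return 0
    -> return 0
  -> return 0
-> return 0

n_calls is incremented once per call. g is entered once for each x = 4, 3, 2, 1, 0 (the x <= 0 call returns without recursing), i.e. 4 + 1 calls.
n_calls = 5

Final answer: 5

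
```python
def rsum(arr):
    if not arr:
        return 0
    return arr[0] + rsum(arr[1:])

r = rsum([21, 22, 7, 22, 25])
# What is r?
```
Call trace:
rsum(arr=[21, 22, 7, 22, 25])
  rsum(arr=[22, 7, 22, 25])
    rsum(arr=[7, 22, 25])
      rsum(arr=[22, 25])
        rsum(arr=[25])
          rsum(arr=[])
          -> return 0
        -> return 25
      -> return 47
    -> return 54
  -> return 76
-> return 97

Final answer: 97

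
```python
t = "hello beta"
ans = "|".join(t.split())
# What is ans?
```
Trace:
  t='hello beta'
  t='hello beta', ans='hello|beta'

Final answer: 'hello|beta'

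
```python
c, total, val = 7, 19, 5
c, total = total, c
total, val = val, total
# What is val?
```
Trace:
  c=7, total=19, val=5
  c=19, total=7, val=5
  c=19, total=5, val=7

Final answer: 7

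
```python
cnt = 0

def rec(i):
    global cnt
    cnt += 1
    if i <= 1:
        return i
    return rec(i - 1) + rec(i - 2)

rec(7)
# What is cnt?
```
Call trace (a repeated sub-call is expanded the first time; later identical calls just restate its return value):
rec(i=7)
  rec(i=6)
    rec(i=5)
      rec(i=4)
        rec(i=3)
          rec(i=2)
            rec(i=1)
            -> return 1
            rec(i=0)
            -> return 0
          -> return 1
          rec(i=1)
          -> return 1
        -> return 2
        rec(i=2) -> return 1  (same call as traced above)
      -> return 3
      rec(i=3) -> return 2  (same call as traced above)
    -> return 5
    rec(i=4) -> return 3  (same call as traced above)
  -> return 8
  rec(i=5) -> return 5  (same call as traced above)
-> return 13

cnt is incremented once per call, so count the calls in each subtree. Let C(i) = number of calls made by rec(i).
C(0) = C(1) = 1 (base case, no recursion); C(i) = 1 + C(i - 1) + C(i - 2) otherwise.
C(2) = 1 + C(1) + C(0) = 1 + 1 + 1 = 3
C(3) = 1 + C(2) + C(1) = 1 + 3 + 1 = 5
C(4) = 1 + C(3) + C(2) = 1 + 5 + 3 = 9
C(5) = 1 + C(4) + C(3) = 1 + 9 + 5 = 15
C(6) = 1 + C(5) + C(4) = 1 + 15 + 9 = 25
C(7) = 1 + C(6) + C(5) = 1 + 25 + 15 = 41
cnt = C(7) = 41

Final answer: 41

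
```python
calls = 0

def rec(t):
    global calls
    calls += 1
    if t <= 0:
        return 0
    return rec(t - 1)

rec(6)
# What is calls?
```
Call trace:
rec(t=6)
  rec(t=5)
    rec(t=4)
      rec(t=3)
        rec(t=2)
          rec(t=1)
            rec(t=0)
            -> return 0
          -> return 0
        -> return 0
      -> return 0
    -> return 0
  -> return 0
-> return 0

calls is incremented once per call. rec is entered once for each t = 6, 5, 4, 3, 2, 1, 0 (the t <= 0 call returns without recursing), i.e. 6 + 1 calls.
calls = 7

Final answer: 7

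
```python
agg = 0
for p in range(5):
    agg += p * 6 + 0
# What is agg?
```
Trace:
  agg=0
  agg=0, p=0
  agg=6, p=1
  agg=18, p=2
  agg=36, p=3
  agg=60, p=4

Final answer: 60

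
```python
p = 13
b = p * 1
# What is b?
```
Trace:
  p=13
  p=13, b=13

Final answer: 13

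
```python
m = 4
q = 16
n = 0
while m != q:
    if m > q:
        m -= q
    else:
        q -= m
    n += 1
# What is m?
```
Trace:
  m=4
  m=4, q=16
  m=4, q=16, n=0
  m=4, q=12, n=1
  m=4, q=8, n=2
  m=4, q=4, n=3

Final answer: 4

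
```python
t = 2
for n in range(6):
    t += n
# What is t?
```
Trace:
  t=2
  t=2, n=0
  t=3, n=1
  t=5, n=2
  t=8, n=3
  t=12, n=4
  t=17, n=5

Final answer: 17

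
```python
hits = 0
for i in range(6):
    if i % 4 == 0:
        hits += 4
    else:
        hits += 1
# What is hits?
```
Trace:
  hits=0
  hits=4, i=0
  hits=5, i=1
  hits=6, i=2
  hits=7, i=3
  hits=11, i=4
  hits=12, i=5

Final answer: 12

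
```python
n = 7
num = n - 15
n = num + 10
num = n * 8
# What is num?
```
Trace:
  n=7
  n=7, num=-8
  n=2, num=-8
  n=2, num=16

Final answer: 16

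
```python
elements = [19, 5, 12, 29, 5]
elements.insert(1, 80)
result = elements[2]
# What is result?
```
Trace:
  elements=[19, 5, 12, 29, 5]
  elements=[19, 80, 5, 12, 29, 5]
  elements=[19, 80, 5, 12, 29, 5], result=5

Final answer: 5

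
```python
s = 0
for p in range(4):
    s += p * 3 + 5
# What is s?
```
Trace:
  s=0
  s=5, p=0
  s=13, p=1
  s=24, p=2
  s=38, p=3

Final answer: 38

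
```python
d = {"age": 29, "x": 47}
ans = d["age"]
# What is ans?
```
Trace:
  d={'age': 29, 'x': 47}
  d={'age': 29, 'x': 47}, ans=29

Final answer: 29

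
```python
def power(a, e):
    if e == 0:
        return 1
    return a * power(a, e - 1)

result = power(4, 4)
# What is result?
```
Call trace:
power(a=4, e=4)
  power(a=4, e=3)
    power(a=4, e=2)
      power(a=4, e=1)
        power(a=4, e=0)
        -> return 1
      -> return 4
    -> return 16
  -> return 64
-> return 256

Final answer: 256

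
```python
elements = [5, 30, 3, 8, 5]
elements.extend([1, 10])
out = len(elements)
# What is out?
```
Trace:
  elements=[5, 30, 3, 8, 5]
  elements=[5, 30, 3, 8, 5, 1, 10]
  elements=[5, 30, 3, 8, 5, 1, 10], out=7

Final answer: 7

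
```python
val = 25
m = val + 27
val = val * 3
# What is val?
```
Trace:
  val=25
  val=25, m=52
  val=75, m=52

Final answer: 75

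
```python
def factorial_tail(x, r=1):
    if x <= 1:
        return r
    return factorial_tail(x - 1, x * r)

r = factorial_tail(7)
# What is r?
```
Call trace:
factorial_tail(x=7, r=1)
  factorial_tail(x=6, r=7)
    factorial_tail(x=5, r=42)
      factorial_tail(x=4, r=210)
        factorial_tail(x=3, r=840)
          factorial_tail(x=2, r=2520)
            factorial_tail(x=1, r=5040)
            -> return 5040
          -> return 5040
        -> return 5040
      -> return 5040
    -> return 5040
  -> return 5040
-> return 5040

Final answer: 5040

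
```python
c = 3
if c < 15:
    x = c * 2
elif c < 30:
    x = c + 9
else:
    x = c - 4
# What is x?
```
Trace:
  c=3
  c=3, x=6

Final answer: 6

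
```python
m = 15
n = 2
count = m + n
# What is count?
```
Trace:
  m=15
  m=15, n=2
  m=15, n=2, count=17

Final answer: 17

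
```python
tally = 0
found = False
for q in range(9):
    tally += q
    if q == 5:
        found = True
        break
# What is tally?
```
Trace:
  tally=0
  tally=0, found=False
  tally=0, found=False, q=0
  tally=1, found=False, q=1
  tally=3, found=False, q=2
  tally=6, found=False, q=3
  tally=10, found=False, q=4
  tally=15, found=True, q=5

Final answer: 15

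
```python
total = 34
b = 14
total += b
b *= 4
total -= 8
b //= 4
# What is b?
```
Trace:
  total=34
  total=34, b=14
  total=48, b=14
  total=48, b=56
  total=40, b=56
  total=40, b=14

Final answer: 14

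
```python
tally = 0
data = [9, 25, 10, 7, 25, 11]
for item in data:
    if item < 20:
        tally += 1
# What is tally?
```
Trace:
  tally=0
  tally=1, item=9
  tally=1, item=25
  tally=2, item=10
  tally=3, item=7
  tally=3, item=25
  tally=4, item=11

Final answer: 4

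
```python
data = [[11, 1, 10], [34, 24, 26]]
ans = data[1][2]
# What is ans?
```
Trace:
  data=[[11, 1, 10], [34, 24, 26]]
  data=[[11, 1, 10], [34, 24, 26]], ans=26

Final answer: 26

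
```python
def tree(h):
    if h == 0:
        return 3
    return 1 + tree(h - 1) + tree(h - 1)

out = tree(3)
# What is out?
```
Call trace (a repeated sub-call is expanded the first time; later identical calls just restate its return value):
tree(h=3)
  tree(h=2)
    tree(h=1)
      tree(h=0)
      -> return 3
      tree(h=0)
      -> return 3
    -> return 7
    tree(h=1) -> return 7  (same call as traced above)
  -> return 15
  tree(h=2) -> return 15  (same call as traced above)
-> return 31

Final answer: 31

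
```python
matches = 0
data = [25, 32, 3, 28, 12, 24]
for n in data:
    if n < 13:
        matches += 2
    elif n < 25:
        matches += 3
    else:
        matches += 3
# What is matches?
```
Trace:
  matches=0
  matches=3, n=25
  matches=6, n=32
  matches=8, n=3
  matches=11, n=28
  matches=13, n=12
  matches=16, n=24

Final answer: 16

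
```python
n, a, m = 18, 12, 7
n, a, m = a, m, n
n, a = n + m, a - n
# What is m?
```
Trace:
  n=18, a=12, m=7
  n=12, a=7, m=18
  n=30, a=-5, m=18

Final answer: 18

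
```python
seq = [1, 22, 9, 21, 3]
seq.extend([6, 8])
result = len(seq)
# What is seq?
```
Trace:
  seq=[1, 22, 9, 21, 3]
  seq=[1, 22, 9, 21, 3, 6, 8]
  seq=[1, 22, 9, 21, 3, 6, 8], result=7

Final answer: [1, 22, 9, 21, 3, 6, 8]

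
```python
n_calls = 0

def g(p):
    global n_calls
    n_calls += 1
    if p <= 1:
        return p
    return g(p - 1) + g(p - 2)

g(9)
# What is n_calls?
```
Call trace (a repeated sub-call is expanded the first time; later identical calls just restate its return value):
g(p=9)
  g(p=8)
    g(p=7)
      g(p=6)
        g(p=5)
          g(p=4)
            g(p=3)
              g(p=2)
                g(p=1)
                -> return 1
                g(p=0)
                -> return 0
              -> return 1
              g(p=1)
              -> return 1
            -> return 2
            g(p=2) -> return 1  (same call as traced above)
          -> return 3
          g(p=3) -> return 2  (same call as traced above)
        -> return 5
        g(p=4) -> return 3  (same call as traced above)
      -> return 8
      g(p=5) -> return 5  (same call as traced above)
    -> return 13
    g(p=6) -> return 8  (same call as traced above)
  -> return 21
  g(p=7) -> return 13  (same call as traced above)
-> return 34

n_calls is incremented once per call, so count the calls in each subtree. Let C(p) = number of calls made by g(p).
C(0) = C(1) = 1 (base case, no recursion); C(p) = 1 + C(p - 1) + C(p - 2) otherwise.
C(2) = 1 + C(1) + C(0) = 1 + 1 + 1 = 3
C(3) = 1 + C(2) + C(1) = 1 + 3 + 1 = 5
C(4) = 1 + C(3) + C(2) = 1 + 5 + 3 = 9
C(5) = 1 + C(4) + C(3) = 1 + 9 + 5 = 15
C(6) = 1 + C(5) + C(4) = 1 + 15 + 9 = 25
C(7) = 1 + C(6) + C(5) = 1 + 25 + 15 = 41
C(8) = 1 + C(7) + C(6) = 1 + 41 + 25 = 67
C(9) = 1 + C(8) + C(7) = 1 + 67 + 41 = 109
n_calls = C(9) = 109

Final answer: 109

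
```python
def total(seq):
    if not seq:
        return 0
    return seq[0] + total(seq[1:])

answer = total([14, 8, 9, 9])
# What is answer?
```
Call trace:
total(seq=[14, 8, 9, 9])
  total(seq=[8, 9, 9])
    total(seq=[9, 9])
      total(seq=[9])
        total(seq=[])
        -> return 0
      -> return 9
    -> return 18
  -> return 26
-> return 40

Final answer: 40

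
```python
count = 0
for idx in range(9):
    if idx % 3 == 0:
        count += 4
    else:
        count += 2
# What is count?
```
Trace:
  count=0
  count=4, idx=0
  count=6, idx=1
  count=8, idx=2
  count=12, idx=3
  count=14, idx=4
  count=16, idx=5
  count=20, idx=6
  count=22, idx=7
  count=24, idx=8

Final answer: 24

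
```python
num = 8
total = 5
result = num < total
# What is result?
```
Trace:
  num=8
  num=8, total=5
  num=8, total=5, result=False

Final answer: False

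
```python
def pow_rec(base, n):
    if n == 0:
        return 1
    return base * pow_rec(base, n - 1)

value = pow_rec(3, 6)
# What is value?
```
Call trace:
pow_rec(base=3, n=6)
  pow_rec(base=3, n=5)
    pow_rec(base=3, n=4)
      pow_rec(base=3, n=3)
        pow_rec(base=3, n=2)
          pow_rec(base=3, n=1)
            pow_rec(base=3, n=0)
            -> return 1
          -> return 3
        -> return 9
      -> return 27
    -> return 81
  -> return 243
-> return 729

Final answer: 729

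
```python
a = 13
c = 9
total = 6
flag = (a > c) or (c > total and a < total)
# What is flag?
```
Trace:
  a=13
  a=13, c=9
  a=13, c=9, total=6
  a=13, c=9, total=6, flag=True

Final answer: True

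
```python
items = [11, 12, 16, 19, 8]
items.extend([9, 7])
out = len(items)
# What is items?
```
Trace:
  items=[11, 12, 16, 19, 8]
  items=[11, 12, 16, 19, 8, 9, 7]
  items=[11, 12, 16, 19, 8, 9, 7], out=7

Final answer: [11, 12, 16, 19, 8, 9, 7]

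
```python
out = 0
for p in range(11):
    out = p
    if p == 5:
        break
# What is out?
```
Trace:
  out=0
  out=0, p=0
  out=1, p=1
  out=2, p=2
  out=3, p=3
  out=4, p=4
  out=5, p=5

Final answer: 5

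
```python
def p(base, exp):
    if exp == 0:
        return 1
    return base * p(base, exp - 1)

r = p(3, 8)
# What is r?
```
Call trace:
p(base=3, exp=8)
  p(base=3, exp=7)
    p(base=3, exp=6)
      p(base=3, exp=5)
        p(base=3, exp=4)
          p(base=3, exp=3)
            p(base=3, exp=2)
              p(base=3, exp=1)
                p(base=3, exp=0)
                -> return 1
              -> return 3
            -> return 9
          -> return 27
        -> return 81
      -> return 243
    -> return 729
  -> return 2187
-> return 6561

Final answer: 6561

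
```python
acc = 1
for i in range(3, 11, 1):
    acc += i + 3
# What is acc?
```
Trace:
  acc=1
  acc=7, i=3
  acc=14, i=4
  acc=22, i=5
  acc=31, i=6
  acc=41, i=7
  acc=52, i=8
  acc=64, i=9
  acc=77, i=10

Final answer: 77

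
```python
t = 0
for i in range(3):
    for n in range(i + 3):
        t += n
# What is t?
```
Trace:
  t=0
  t=0, i=0, n=0
  t=1, i=0, n=1
  t=3, i=0, n=2
  t=3, i=1, n=0
  t=4, i=1, n=1
  t=6, i=1, n=2
  t=9, i=1, n=3
  t=9, i=2, n=0
  t=10, i=2, n=1
  t=12, i=2, n=2
  t=15, i=2, n=3
  t=19, i=2, n=4

Final answer: 19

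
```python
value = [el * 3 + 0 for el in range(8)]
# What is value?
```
Trace:
  el=0
  el=1
  el=2
  el=3
  el=4
  el=5
  el=6
  el=7
  value=[0, 3, 6, 9, 12, 15, 18, 21]

Final answer: [0, 3, 6, 9, 12, 15, 18, 21]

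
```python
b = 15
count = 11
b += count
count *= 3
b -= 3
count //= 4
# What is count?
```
Trace:
  b=15
  b=15, count=11
  b=26, count=11
  b=26, count=33
  b=23, count=33
  b=23, count=8

Final answer: 8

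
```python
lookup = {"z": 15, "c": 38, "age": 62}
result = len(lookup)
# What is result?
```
Trace:
  lookup={'z': 15, 'c': 38, 'age': 62}
  lookup={'z': 15, 'c': 38, 'age': 62}, result=3

Final answer: 3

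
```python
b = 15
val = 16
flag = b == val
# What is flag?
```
Trace:
  b=15
  b=15, val=16
  b=15, val=16, flag=False

Final answer: False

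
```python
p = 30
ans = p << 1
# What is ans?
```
Trace:
  p=30
  p=30, ans=60

Final answer: 60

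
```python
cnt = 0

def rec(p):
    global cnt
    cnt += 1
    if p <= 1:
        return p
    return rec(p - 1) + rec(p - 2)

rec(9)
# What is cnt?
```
Call trace (a repeated sub-call is expanded the first time; later identical calls just restate its return value):
rec(p=9)
  rec(p=8)
    rec(p=7)
      rec(p=6)
        rec(p=5)
          rec(p=4)
            rec(p=3)
              rec(p=2)
                rec(p=1)
                -> return 1
                rec(p=0)
                -> return 0
              -> return 1
              rec(p=1)
              -> return 1
            -> return 2
            rec(p=2) -> return 1  (same call as traced above)
          -> return 3
          rec(p=3) -> return 2  (same call as traced above)
        -> return 5
        rec(p=4) -> return 3  (same call as traced above)
      -> return 8
      rec(p=5) -> return 5  (same call as traced above)
    -> return 13
    rec(p=6) -> return 8  (same call as traced above)
  -> return 21
  rec(p=7) -> return 13  (same call as traced above)
-> return 34

cnt is incremented once per call, so count the calls in each subtree. Let C(p) = number of calls made by rec(p).
C(0) = C(1) = 1 (base case, no recursion); C(p) = 1 + C(p - 1) + C(p - 2) otherwise.
C(2) = 1 + C(1) + C(0) = 1 + 1 + 1 = 3
C(3) = 1 + C(2) + C(1) = 1 + 3 + 1 = 5
C(4) = 1 + C(3) + C(2) = 1 + 5 + 3 = 9
C(5) = 1 + C(4) + C(3) = 1 + 9 + 5 = 15
C(6) = 1 + C(5) + C(4) = 1 + 15 + 9 = 25
C(7) = 1 + C(6) + C(5) = 1 + 25 + 15 = 41
C(8) = 1 + C(7) + C(6) = 1 + 41 + 25 = 67
C(9) = 1 + C(8) + C(7) = 1 + 67 + 41 = 109
cnt = C(9) = 109

Final answer: 109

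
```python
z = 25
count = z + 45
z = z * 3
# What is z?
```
Trace:
  z=25
  z=25, count=70
  z=75, count=70

Final answer: 75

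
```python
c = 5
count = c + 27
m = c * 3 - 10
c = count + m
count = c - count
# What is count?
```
Trace:
  c=5
  c=5, count=32
  c=5, count=32, m=5
  c=37, count=32, m=5
  c=37, count=5, m=5

Final answer: 5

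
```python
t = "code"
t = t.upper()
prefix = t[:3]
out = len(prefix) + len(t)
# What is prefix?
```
Trace:
  t='code'
  t='CODE'
  t='CODE', prefix='COD'
  t='CODE', prefix='COD', out=7

Final answer: 'COD'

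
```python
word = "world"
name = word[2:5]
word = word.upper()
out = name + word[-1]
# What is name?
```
Trace:
  word='world'
  word='world', name='rld'
  word='WORLD', name='rld'
  word='WORLD', name='rld', out='rldD'

Final answer: 'rld'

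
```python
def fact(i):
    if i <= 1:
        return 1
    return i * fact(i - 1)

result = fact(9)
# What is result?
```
Call trace:
fact(i=9)
  fact(i=8)
    fact(i=7)
      fact(i=6)
        fact(i=5)
          fact(i=4)
            fact(i=3)
              fact(i=2)
                fact(i=1)
                -> return 1
              -> return 2
            -> return 6
          -> return 24
        -> return 120
      -> return 720
    -> return 5040
  -> return 40320
-> return 362880

Final answer: 362880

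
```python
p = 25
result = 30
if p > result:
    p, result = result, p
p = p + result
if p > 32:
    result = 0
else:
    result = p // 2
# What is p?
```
Trace:
  p=25
  p=25, result=30
  p=25, result=30
  p=55, result=30
  p=55, result=0

Final answer: 55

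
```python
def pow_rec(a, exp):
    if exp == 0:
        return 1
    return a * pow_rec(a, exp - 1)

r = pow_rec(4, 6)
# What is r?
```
Call trace:
pow_rec(a=4, exp=6)
  pow_rec(a=4, exp=5)
    pow_rec(a=4, exp=4)
      pow_rec(a=4, exp=3)
        pow_rec(a=4, exp=2)
          pow_rec(a=4, exp=1)
            pow_rec(a=4, exp=0)
            -> return 1
          -> return 4
        -> return 16
      -> return 64
    -> return 256
  -> return 1024
-> return 4096

Final answer: 4096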